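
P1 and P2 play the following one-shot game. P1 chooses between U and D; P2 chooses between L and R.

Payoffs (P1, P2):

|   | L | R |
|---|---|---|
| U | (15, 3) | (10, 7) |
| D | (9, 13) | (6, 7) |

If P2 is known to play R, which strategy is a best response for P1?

Against R, P1 earns 10 from U and 6 from D.
So U is the best response.

U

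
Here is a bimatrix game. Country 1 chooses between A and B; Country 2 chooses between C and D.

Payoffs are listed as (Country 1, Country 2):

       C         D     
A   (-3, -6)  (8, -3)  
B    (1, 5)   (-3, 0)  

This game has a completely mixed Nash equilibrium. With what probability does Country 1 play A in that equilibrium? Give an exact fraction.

Let x be the probability that Country 1 plays A. In a completely mixed equilibrium, Country 2 must be indifferent between C and D.
Country 2's expected payoff from C is −6x + 5(1−x); from D it is −3x.
Setting these equal: −11x + 5 = −3x, so x = 5/8.

5/8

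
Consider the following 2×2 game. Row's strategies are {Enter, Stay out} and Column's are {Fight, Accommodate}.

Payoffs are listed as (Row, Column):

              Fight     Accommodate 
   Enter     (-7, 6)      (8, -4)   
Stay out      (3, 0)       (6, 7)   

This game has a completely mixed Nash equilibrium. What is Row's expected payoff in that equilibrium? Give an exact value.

11/2

First find q, the probability Column plays Fight, from Row's indifference between Enter and Stay out: −7q + 8(1−q) = 3q + 6(1−q), giving q = 1/6.
Since Row is indifferent in equilibrium, Row's expected payoff equals the payoff from either row against (1/6, 5/6). Using Enter: −7(1/6) + 8(5/6) = 11/2.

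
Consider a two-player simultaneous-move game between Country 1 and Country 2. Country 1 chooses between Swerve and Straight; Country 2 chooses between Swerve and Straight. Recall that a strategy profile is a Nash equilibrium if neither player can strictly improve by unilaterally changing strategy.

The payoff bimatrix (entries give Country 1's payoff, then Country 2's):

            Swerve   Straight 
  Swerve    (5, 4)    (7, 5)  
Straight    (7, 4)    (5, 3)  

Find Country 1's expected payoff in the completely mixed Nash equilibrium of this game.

First find y, the probability Country 2 plays Swerve, from Country 1's indifference between Swerve and Straight: 5y + 7(1−y) = 7y + 5(1−y), giving y = 1/2.
Since Country 1 is indifferent in equilibrium, Country 1's expected payoff equals the payoff from either row against (1/2, 1/2). Using Swerve: 5(1/2) + 7(1/2) = 6.

6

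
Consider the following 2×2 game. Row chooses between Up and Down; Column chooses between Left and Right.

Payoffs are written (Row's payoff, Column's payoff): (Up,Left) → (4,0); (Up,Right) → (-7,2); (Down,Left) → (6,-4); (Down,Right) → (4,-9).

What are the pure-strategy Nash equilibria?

(Up, Left): Row prefers Down (6 > 4); Column prefers Right (2 > 0) — not an equilibrium.
(Up, Right): Row prefers Down (4 > -7) — not an equilibrium.
(Down, Left): Row gets 6 ≥ 4 from Up, and Column gets -4 ≥ -9 from Right — Nash equilibrium.
(Down, Right): Column prefers Left (-4 > -9) — not an equilibrium.

(Down, Left)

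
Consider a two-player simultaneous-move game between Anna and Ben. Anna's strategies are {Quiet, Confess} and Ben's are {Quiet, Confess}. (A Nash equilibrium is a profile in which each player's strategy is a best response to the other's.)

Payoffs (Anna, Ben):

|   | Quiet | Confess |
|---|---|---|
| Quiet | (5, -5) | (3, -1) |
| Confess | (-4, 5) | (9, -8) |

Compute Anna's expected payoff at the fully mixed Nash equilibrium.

19/5

First find y, the probability Ben plays Quiet, from Anna's indifference between Quiet and Confess: 5y + 3(1−y) = −4y + 9(1−y), giving y = 2/5.
Since Anna is indifferent in equilibrium, Anna's expected payoff equals the payoff from either row against (2/5, 3/5). Using Quiet: 5(2/5) + 3(3/5) = 19/5.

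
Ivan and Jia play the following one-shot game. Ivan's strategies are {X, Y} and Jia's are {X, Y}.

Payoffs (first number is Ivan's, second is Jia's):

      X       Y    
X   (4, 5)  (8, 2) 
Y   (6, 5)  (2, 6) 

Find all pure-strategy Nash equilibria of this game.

(X, X): Ivan prefers Y (6 > 4) — not an equilibrium.
(X, Y): Jia prefers X (5 > 2) — not an equilibrium.
(Y, X): Jia prefers Y (6 > 5) — not an equilibrium.
(Y, Y): Ivan prefers X (8 > 2) — not an equilibrium.

none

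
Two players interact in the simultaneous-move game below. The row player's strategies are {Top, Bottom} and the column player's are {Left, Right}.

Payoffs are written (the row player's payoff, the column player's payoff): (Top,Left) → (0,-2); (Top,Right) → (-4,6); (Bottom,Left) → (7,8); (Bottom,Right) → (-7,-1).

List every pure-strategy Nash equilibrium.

(Top, Left): the row player prefers Bottom (7 > 0); the column player prefers Right (6 > -2) — not an equilibrium.
(Top, Right): the row player gets -4 ≥ -7 from Bottom, and the column player gets 6 ≥ -2 from Left — Nash equilibrium.
(Bottom, Left): the row player gets 7 ≥ 0 from Top, and the column player gets 8 ≥ -1 from Right — Nash equilibrium.
(Bottom, Right): the row player prefers Top (-4 > -7); the column player prefers Left (8 > -1) — not an equilibrium.

(Top, Right) and (Bottom, Left)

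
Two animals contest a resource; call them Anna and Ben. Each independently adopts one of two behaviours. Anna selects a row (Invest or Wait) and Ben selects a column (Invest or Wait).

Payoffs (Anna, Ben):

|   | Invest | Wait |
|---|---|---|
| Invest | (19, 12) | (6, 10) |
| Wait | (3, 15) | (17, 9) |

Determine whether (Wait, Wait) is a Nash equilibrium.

At (Wait, Wait), Anna earns 17; switching to Invest would give 6, so Anna has no profitable deviation.
Ben earns 9; switching to Invest would give 15, so Ben would deviate.
Since at least one player can profitably deviate, this is not a Nash equilibrium.

No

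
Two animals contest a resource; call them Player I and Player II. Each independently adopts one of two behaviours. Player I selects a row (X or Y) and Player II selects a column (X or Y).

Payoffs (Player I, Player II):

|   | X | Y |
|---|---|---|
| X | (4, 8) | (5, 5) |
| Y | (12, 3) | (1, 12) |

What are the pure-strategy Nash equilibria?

(X, X): Player I prefers Y (12 > 4) — not an equilibrium.
(X, Y): Player II prefers X (8 > 5) — not an equilibrium.
(Y, X): Player II prefers Y (12 > 3) — not an equilibrium.
(Y, Y): Player I prefers X (5 > 1) — not an equilibrium.

none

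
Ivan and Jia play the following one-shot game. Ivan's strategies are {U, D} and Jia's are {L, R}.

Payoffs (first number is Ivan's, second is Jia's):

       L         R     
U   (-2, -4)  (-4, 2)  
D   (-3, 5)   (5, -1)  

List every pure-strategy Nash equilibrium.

none

(U, L): Jia prefers R (2 > -4) — not an equilibrium.
(U, R): Ivan prefers D (5 > -4) — not an equilibrium.
(D, L): Ivan prefers U (-2 > -3) — not an equilibrium.
(D, R): Jia prefers L (5 > -1) — not an equilibrium.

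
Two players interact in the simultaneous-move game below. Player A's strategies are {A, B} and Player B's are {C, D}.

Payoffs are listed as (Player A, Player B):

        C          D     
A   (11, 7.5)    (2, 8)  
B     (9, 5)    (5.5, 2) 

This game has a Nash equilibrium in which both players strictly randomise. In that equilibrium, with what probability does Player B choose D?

4/11

Let c be the probability that Player B plays C. In a completely mixed equilibrium, Player A must be indifferent between A and B.
Player A's expected payoff from A is 11c + 2(1−c); from B it is 9c + 5.5(1−c).
Setting these equal: 9c + 2 = 3.5c + 5.5, so c = 7/11.
Therefore Player B plays D with probability 1 − 7/11 = 4/11.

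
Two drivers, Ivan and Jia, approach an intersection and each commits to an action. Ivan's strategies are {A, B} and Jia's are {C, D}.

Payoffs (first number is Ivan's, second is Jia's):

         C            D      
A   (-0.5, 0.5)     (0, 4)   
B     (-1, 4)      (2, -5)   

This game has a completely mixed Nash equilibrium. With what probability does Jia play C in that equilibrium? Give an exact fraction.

4/5

Let y be the probability that Jia plays C. In a completely mixed equilibrium, Ivan must be indifferent between A and B.
Ivan's expected payoff from A is −0.5y; from B it is −y + 2(1−y).
Setting these equal: −0.5y = −3y + 2, so y = 4/5.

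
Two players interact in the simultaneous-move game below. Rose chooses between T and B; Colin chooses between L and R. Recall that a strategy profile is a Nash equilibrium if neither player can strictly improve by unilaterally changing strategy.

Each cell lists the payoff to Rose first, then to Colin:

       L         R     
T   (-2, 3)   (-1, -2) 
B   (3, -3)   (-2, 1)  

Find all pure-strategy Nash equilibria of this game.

none

(T, L): Rose prefers B (3 > -2) — not an equilibrium.
(T, R): Colin prefers L (3 > -2) — not an equilibrium.
(B, L): Colin prefers R (1 > -3) — not an equilibrium.
(B, R): Rose prefers T (-1 > -2) — not an equilibrium.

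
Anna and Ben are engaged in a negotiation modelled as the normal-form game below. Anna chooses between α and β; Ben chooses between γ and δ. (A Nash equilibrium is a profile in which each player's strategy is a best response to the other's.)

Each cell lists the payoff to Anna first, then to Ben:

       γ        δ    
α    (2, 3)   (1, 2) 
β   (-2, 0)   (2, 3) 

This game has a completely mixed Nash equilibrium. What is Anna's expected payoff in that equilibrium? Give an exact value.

First find y, the probability Ben plays γ, from Anna's indifference between α and β: 2y + (1−y) = −2y + 2(1−y), giving y = 1/5.
Since Anna is indifferent in equilibrium, Anna's expected payoff equals the payoff from either row against (1/5, 4/5). Using α: 2(1/5) + (4/5) = 6/5.

6/5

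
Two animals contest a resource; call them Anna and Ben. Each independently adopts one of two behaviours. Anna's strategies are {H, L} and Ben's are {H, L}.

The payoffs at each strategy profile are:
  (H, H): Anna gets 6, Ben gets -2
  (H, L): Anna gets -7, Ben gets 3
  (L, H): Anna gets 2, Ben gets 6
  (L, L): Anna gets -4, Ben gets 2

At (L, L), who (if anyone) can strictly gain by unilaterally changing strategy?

Ben

Anna at (L, L) earns -4; deviating to H yields -7 — not better.
Ben earns 2; deviating to H yields 6 — a strict improvement.
Only Ben has a strictly profitable deviation.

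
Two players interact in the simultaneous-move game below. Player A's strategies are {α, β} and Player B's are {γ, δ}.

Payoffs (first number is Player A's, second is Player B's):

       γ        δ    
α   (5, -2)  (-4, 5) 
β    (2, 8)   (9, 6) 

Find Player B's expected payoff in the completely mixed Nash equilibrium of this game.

52/9

First find p, the probability Player A plays α, from Player B's indifference between γ and δ: −2p + 8(1−p) = 5p + 6(1−p), giving p = 2/9.
Since Player B is indifferent in equilibrium, Player B's expected payoff equals the payoff from either column against (2/9, 7/9). Using γ: −2(2/9) + 8(7/9) = 52/9.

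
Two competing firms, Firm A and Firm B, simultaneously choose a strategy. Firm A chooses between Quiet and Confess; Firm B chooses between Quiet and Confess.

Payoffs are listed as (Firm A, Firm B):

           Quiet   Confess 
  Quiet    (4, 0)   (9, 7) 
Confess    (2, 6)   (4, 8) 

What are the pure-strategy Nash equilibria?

(Quiet, Quiet): Firm B prefers Confess (7 > 0) — not an equilibrium.
(Quiet, Confess): Firm A gets 9 ≥ 4 from Confess, and Firm B gets 7 ≥ 0 from Quiet — Nash equilibrium.
(Confess, Quiet): Firm A prefers Quiet (4 > 2); Firm B prefers Confess (8 > 6) — not an equilibrium.
(Confess, Confess): Firm A prefers Quiet (9 > 4) — not an equilibrium.

(Quiet, Confess)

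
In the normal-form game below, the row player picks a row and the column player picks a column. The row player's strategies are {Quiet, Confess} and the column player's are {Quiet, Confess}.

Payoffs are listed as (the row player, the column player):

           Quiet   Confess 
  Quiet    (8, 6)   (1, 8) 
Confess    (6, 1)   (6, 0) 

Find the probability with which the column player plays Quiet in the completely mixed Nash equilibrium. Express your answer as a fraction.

Let q be the probability that the column player plays Quiet. In a completely mixed equilibrium, the row player must be indifferent between Quiet and Confess.
The row player's expected payoff from Quiet is 8q + (1−q); from Confess it is 6q + 6(1−q).
Setting these equal: 7q + 1 = 6, so q = 5/7.

5/7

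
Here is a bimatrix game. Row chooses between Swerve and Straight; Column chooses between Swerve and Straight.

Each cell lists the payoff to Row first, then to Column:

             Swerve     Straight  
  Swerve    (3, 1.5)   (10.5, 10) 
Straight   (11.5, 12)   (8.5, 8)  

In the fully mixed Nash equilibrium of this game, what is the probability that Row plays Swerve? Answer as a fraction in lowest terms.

8/25

Let r be the probability that Row plays Swerve. In a completely mixed equilibrium, Column must be indifferent between Swerve and Straight.
Column's expected payoff from Swerve is 1.5r + 12(1−r); from Straight it is 10r + 8(1−r).
Setting these equal: −10.5r + 12 = 2r + 8, so r = 8/25.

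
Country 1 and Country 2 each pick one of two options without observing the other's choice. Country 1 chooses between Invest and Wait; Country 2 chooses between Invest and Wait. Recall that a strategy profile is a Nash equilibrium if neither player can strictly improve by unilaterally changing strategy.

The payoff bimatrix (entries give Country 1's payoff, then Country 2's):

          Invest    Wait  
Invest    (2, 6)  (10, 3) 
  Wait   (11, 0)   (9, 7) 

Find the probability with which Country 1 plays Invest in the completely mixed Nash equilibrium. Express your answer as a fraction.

7/10

Let r be the probability that Country 1 plays Invest. In a completely mixed equilibrium, Country 2 must be indifferent between Invest and Wait.
Country 2's expected payoff from Invest is 6r; from Wait it is 3r + 7(1−r).
Setting these equal: 6r = −4r + 7, so r = 7/10.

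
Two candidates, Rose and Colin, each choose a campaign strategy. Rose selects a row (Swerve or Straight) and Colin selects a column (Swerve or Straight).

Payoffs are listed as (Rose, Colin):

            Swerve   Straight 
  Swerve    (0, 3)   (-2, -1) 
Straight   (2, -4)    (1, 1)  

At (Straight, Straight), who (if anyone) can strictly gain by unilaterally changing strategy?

Rose at (Straight, Straight) earns 1; deviating to Swerve yields -2 — not better.
Colin earns 1; deviating to Swerve yields -4 — not better.
Neither player can strictly improve; the profile is a Nash equilibrium.

Neither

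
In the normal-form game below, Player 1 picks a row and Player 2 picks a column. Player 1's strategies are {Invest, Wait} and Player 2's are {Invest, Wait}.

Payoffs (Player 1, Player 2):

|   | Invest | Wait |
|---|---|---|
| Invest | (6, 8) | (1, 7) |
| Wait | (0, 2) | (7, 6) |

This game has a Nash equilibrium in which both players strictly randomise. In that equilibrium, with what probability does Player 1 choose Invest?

Let p be the probability that Player 1 plays Invest. In a completely mixed equilibrium, Player 2 must be indifferent between Invest and Wait.
Player 2's expected payoff from Invest is 8p + 2(1−p); from Wait it is 7p + 6(1−p).
Setting these equal: 6p + 2 = p + 6, so p = 4/5.

4/5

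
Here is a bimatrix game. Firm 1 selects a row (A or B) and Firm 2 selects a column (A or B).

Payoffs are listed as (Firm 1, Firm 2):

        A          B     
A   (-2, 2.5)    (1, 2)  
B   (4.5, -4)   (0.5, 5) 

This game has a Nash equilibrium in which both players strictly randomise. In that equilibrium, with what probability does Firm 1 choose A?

Let x be the probability that Firm 1 plays A. In a completely mixed equilibrium, Firm 2 must be indifferent between A and B.
Firm 2's expected payoff from A is 2.5x − 4(1−x); from B it is 2x + 5(1−x).
Setting these equal: 6.5x − 4 = −3x + 5, so x = 18/19.

18/19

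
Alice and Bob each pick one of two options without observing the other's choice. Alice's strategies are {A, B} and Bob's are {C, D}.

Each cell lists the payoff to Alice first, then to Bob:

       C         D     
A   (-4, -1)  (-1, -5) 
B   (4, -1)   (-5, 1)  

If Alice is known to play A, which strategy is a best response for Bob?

C

Against A, Bob earns -1 from C and -5 from D.
So C is the best response.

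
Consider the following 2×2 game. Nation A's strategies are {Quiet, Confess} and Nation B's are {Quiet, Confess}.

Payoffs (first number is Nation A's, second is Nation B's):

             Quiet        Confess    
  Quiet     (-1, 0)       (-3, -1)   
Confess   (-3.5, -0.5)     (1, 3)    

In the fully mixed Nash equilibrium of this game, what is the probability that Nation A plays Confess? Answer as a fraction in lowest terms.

2/9

Let p be the probability that Nation A plays Quiet. In a completely mixed equilibrium, Nation B must be indifferent between Quiet and Confess.
Nation B's expected payoff from Quiet is −0.5(1−p); from Confess it is −p + 3(1−p).
Setting these equal: 0.5p − 0.5 = −4p + 3, so p = 7/9.
Therefore Nation A plays Confess with probability 1 − 7/9 = 2/9.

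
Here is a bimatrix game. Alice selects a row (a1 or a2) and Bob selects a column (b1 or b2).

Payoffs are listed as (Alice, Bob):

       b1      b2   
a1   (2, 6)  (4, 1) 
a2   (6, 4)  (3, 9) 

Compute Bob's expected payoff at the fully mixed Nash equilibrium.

First find p, the probability Alice plays a1, from Bob's indifference between b1 and b2: 6p + 4(1−p) = p + 9(1−p), giving p = 1/2.
Since Bob is indifferent in equilibrium, Bob's expected payoff equals the payoff from either column against (1/2, 1/2). Using b1: 6(1/2) + 4(1/2) = 5.

5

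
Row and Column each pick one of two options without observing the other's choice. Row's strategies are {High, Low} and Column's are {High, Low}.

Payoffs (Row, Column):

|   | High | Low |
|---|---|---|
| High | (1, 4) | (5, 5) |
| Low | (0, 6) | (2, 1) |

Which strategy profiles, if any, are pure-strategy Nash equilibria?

(High, High): Column prefers Low (5 > 4) — not an equilibrium.
(High, Low): Row gets 5 ≥ 2 from Low, and Column gets 5 ≥ 4 from High — Nash equilibrium.
(Low, High): Row prefers High (1 > 0) — not an equilibrium.
(Low, Low): Row prefers High (5 > 2); Column prefers High (6 > 1) — not an equilibrium.

(High, Low)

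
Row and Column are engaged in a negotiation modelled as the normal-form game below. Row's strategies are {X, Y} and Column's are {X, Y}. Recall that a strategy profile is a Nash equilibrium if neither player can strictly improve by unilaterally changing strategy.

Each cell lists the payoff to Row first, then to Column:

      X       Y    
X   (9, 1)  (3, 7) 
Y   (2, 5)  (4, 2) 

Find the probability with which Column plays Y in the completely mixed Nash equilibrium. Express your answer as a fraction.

7/8

Let q be the probability that Column plays X. In a completely mixed equilibrium, Row must be indifferent between X and Y.
Row's expected payoff from X is 9q + 3(1−q); from Y it is 2q + 4(1−q).
Setting these equal: 6q + 3 = −2q + 4, so q = 1/8.
Therefore Column plays Y with probability 1 − 1/8 = 7/8.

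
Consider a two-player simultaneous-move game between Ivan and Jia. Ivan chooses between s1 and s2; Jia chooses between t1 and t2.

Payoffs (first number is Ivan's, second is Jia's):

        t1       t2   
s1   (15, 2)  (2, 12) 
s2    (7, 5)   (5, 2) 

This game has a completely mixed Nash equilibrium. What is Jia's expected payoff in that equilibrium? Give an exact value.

56/13

First find x, the probability Ivan plays s1, from Jia's indifference between t1 and t2: 2x + 5(1−x) = 12x + 2(1−x), giving x = 3/13.
Since Jia is indifferent in equilibrium, Jia's expected payoff equals the payoff from either column against (3/13, 10/13). Using t1: 2(3/13) + 5(10/13) = 56/13.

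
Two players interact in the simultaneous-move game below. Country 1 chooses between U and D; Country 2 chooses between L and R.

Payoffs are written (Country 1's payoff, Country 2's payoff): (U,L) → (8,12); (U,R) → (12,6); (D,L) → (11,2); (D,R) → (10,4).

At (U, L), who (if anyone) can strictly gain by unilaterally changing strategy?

Country 1

Country 1 at (U, L) earns 8; deviating to D yields 11 — a strict improvement.
Country 2 earns 12; deviating to R yields 6 — not better.
Only Country 1 has a strictly profitable deviation.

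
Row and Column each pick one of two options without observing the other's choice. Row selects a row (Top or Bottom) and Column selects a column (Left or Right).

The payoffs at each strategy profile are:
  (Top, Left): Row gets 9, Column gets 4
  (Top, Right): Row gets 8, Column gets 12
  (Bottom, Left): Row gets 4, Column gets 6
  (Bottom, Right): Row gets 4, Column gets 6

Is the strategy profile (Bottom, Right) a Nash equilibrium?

At (Bottom, Right), Row earns 4; switching to Top would give 8, so Row would deviate.
Column earns 6; switching to Left would give 6, so Column has no profitable deviation.
Since at least one player can profitably deviate, this is not a Nash equilibrium.

No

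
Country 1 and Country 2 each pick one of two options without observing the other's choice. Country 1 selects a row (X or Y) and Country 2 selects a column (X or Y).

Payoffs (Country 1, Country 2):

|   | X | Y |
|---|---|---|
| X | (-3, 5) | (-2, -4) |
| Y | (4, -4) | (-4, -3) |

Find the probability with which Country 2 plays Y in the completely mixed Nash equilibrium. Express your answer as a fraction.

Let y be the probability that Country 2 plays X. In a completely mixed equilibrium, Country 1 must be indifferent between X and Y.
Country 1's expected payoff from X is −3y − 2(1−y); from Y it is 4y − 4(1−y).
Setting these equal: −y − 2 = 8y − 4, so y = 2/9.
Therefore Country 2 plays Y with probability 1 − 2/9 = 7/9.

7/9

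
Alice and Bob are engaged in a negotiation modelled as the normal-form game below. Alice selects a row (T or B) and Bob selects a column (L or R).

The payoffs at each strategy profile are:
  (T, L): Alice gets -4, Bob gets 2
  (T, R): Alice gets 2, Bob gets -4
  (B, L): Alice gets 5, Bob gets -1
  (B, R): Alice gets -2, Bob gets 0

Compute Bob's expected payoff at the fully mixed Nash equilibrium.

-4/7

First find x, the probability Alice plays T, from Bob's indifference between L and R: 2x − (1−x) = −4x, giving x = 1/7.
Since Bob is indifferent in equilibrium, Bob's expected payoff equals the payoff from either column against (1/7, 6/7). Using L: 2(1/7) − (6/7) = -4/7.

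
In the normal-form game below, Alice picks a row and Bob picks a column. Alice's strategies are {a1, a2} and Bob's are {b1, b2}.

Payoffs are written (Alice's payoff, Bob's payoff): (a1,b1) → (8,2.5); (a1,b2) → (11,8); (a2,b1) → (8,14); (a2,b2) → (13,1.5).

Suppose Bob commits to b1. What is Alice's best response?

either — both a1 and a2 are best responses

Against b1, Alice earns 8 from a1 and 8 from a2.
So either strategy is a best response.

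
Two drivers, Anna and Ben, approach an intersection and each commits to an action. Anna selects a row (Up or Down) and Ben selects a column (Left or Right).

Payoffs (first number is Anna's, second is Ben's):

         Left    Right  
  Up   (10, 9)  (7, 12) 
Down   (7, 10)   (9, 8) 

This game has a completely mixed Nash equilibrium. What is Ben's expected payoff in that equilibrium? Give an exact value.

48/5

First find p, the probability Anna plays Up, from Ben's indifference between Left and Right: 9p + 10(1−p) = 12p + 8(1−p), giving p = 2/5.
Since Ben is indifferent in equilibrium, Ben's expected payoff equals the payoff from either column against (2/5, 3/5). Using Left: 9(2/5) + 10(3/5) = 48/5.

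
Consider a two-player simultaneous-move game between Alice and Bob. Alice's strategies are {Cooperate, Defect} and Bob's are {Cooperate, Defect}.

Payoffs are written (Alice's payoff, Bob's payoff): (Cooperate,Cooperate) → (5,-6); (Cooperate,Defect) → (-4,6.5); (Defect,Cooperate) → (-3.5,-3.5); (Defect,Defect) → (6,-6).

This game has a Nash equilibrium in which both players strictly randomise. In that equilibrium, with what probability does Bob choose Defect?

Let q be the probability that Bob plays Cooperate. In a completely mixed equilibrium, Alice must be indifferent between Cooperate and Defect.
Alice's expected payoff from Cooperate is 5q − 4(1−q); from Defect it is −3.5q + 6(1−q).
Setting these equal: 9q − 4 = −9.5q + 6, so q = 20/37.
Therefore Bob plays Defect with probability 1 − 20/37 = 17/37.

17/37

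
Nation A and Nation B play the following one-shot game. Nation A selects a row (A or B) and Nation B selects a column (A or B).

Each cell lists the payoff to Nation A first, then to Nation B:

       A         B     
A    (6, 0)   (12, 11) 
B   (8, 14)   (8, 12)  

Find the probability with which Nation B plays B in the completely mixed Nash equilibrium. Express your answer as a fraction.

1/3

Let c be the probability that Nation B plays A. In a completely mixed equilibrium, Nation A must be indifferent between A and B.
Nation A's expected payoff from A is 6c + 12(1−c); from B it is 8c + 8(1−c).
Setting these equal: −6c + 12 = 8, so c = 2/3.
Therefore Nation B plays B with probability 1 − 2/3 = 1/3.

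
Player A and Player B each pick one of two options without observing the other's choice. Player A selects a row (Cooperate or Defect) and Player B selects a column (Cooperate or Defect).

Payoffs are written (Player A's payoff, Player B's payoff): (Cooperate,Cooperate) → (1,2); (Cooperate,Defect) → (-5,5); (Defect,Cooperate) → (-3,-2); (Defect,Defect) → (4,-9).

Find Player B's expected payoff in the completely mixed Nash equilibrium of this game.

First find p, the probability Player A plays Cooperate, from Player B's indifference between Cooperate and Defect: 2p − 2(1−p) = 5p − 9(1−p), giving p = 7/10.
Since Player B is indifferent in equilibrium, Player B's expected payoff equals the payoff from either column against (7/10, 3/10). Using Cooperate: 2(7/10) − 2(3/10) = 4/5.

4/5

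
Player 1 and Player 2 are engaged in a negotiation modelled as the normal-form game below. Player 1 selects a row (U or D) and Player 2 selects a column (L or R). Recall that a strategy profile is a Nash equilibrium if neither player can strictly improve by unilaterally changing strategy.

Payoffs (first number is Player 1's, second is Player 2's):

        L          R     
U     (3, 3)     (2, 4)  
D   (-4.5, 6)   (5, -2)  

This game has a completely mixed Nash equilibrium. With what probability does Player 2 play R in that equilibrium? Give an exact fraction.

Let y be the probability that Player 2 plays L. In a completely mixed equilibrium, Player 1 must be indifferent between U and D.
Player 1's expected payoff from U is 3y + 2(1−y); from D it is −4.5y + 5(1−y).
Setting these equal: y + 2 = −9.5y + 5, so y = 2/7.
Therefore Player 2 plays R with probability 1 − 2/7 = 5/7.

5/7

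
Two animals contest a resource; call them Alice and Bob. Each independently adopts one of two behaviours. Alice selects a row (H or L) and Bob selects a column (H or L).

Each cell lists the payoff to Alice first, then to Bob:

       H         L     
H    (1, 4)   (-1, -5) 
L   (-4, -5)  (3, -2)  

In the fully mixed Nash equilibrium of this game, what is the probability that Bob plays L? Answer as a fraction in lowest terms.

Let y be the probability that Bob plays H. In a completely mixed equilibrium, Alice must be indifferent between H and L.
Alice's expected payoff from H is y − (1−y); from L it is −4y + 3(1−y).
Setting these equal: 2y − 1 = −7y + 3, so y = 4/9.
Therefore Bob plays L with probability 1 − 4/9 = 5/9.

5/9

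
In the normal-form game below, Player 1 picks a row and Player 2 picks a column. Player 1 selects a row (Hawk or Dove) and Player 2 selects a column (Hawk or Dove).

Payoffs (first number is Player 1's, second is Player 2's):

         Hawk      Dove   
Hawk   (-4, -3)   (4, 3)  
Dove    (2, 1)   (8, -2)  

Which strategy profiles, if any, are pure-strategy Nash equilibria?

(Hawk, Hawk): Player 1 prefers Dove (2 > -4); Player 2 prefers Dove (3 > -3) — not an equilibrium.
(Hawk, Dove): Player 1 prefers Dove (8 > 4) — not an equilibrium.
(Dove, Hawk): Player 1 gets 2 ≥ -4 from Hawk, and Player 2 gets 1 ≥ -2 from Dove — Nash equilibrium.
(Dove, Dove): Player 2 prefers Hawk (1 > -2) — not an equilibrium.

(Dove, Hawk)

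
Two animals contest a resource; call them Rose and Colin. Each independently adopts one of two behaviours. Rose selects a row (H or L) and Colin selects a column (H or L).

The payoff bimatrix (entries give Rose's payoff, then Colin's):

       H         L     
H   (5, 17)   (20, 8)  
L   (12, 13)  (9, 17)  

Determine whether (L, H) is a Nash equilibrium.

No

At (L, H), Rose earns 12; switching to H would give 5, so Rose has no profitable deviation.
Colin earns 13; switching to L would give 17, so Colin would deviate.
Since at least one player can profitably deviate, this is not a Nash equilibrium.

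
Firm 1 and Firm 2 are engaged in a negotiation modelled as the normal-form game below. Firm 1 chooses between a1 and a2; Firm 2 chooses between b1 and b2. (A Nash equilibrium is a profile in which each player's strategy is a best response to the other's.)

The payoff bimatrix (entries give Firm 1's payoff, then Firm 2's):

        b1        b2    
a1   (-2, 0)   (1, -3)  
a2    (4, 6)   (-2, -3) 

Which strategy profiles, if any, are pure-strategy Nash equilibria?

(a2, b1)

(a1, b1): Firm 1 prefers a2 (4 > -2) — not an equilibrium.
(a1, b2): Firm 2 prefers b1 (0 > -3) — not an equilibrium.
(a2, b1): Firm 1 gets 4 ≥ -2 from a1, and Firm 2 gets 6 ≥ -3 from b2 — Nash equilibrium.
(a2, b2): Firm 1 prefers a1 (1 > -2); Firm 2 prefers b1 (6 > -3) — not an equilibrium.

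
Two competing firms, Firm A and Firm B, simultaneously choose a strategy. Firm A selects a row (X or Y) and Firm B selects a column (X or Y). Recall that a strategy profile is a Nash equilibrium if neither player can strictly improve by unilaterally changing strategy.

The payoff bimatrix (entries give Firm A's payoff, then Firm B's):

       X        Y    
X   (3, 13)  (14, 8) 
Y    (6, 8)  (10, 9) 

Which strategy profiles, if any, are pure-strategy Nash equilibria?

(X, X): Firm A prefers Y (6 > 3) — not an equilibrium.
(X, Y): Firm B prefers X (13 > 8) — not an equilibrium.
(Y, X): Firm B prefers Y (9 > 8) — not an equilibrium.
(Y, Y): Firm A prefers X (14 > 10) — not an equilibrium.

none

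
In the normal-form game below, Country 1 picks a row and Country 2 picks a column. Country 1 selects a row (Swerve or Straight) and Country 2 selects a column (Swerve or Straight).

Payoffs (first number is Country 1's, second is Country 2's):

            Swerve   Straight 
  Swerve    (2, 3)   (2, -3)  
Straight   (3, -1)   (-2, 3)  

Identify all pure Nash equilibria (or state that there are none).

(Swerve, Swerve): Country 1 prefers Straight (3 > 2) — not an equilibrium.
(Swerve, Straight): Country 2 prefers Swerve (3 > -3) — not an equilibrium.
(Straight, Swerve): Country 2 prefers Straight (3 > -1) — not an equilibrium.
(Straight, Straight): Country 1 prefers Swerve (2 > -2) — not an equilibrium.

none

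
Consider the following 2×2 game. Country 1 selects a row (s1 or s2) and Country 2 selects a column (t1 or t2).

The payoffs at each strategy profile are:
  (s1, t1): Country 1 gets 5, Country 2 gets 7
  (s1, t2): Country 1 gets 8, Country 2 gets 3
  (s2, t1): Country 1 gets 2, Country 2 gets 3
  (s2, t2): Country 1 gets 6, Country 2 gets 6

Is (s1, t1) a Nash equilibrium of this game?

At (s1, t1), Country 1 earns 5; switching to s2 would give 2, so Country 1 has no profitable deviation.
Country 2 earns 7; switching to t2 would give 3, so Country 2 has no profitable deviation.
Neither player can gain by a unilateral deviation, so this profile is a Nash equilibrium.

Yes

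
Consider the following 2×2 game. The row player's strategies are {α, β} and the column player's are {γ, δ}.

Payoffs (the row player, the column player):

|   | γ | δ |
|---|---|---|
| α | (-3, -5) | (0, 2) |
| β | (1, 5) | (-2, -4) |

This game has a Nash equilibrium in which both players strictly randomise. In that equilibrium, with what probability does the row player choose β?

7/16

Let p be the probability that the row player plays α. In a completely mixed equilibrium, the column player must be indifferent between γ and δ.
The column player's expected payoff from γ is −5p + 5(1−p); from δ it is 2p − 4(1−p).
Setting these equal: −10p + 5 = 6p − 4, so p = 9/16.
Therefore the row player plays β with probability 1 − 9/16 = 7/16.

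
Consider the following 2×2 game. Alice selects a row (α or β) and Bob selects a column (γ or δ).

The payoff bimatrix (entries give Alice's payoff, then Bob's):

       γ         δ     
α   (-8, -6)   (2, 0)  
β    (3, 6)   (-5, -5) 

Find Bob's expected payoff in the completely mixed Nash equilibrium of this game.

First find p, the probability Alice plays α, from Bob's indifference between γ and δ: −6p + 6(1−p) = −5(1−p), giving p = 11/17.
Since Bob is indifferent in equilibrium, Bob's expected payoff equals the payoff from either column against (11/17, 6/17). Using γ: −6(11/17) + 6(6/17) = -30/17.

-30/17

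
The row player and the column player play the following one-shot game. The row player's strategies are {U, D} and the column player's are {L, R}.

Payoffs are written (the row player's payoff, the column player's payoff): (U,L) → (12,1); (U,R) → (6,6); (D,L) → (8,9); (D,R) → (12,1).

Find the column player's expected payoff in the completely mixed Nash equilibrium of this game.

53/13

First find x, the probability the row player plays U, from the column player's indifference between L and R: x + 9(1−x) = 6x + (1−x), giving x = 8/13.
Since the column player is indifferent in equilibrium, the column player's expected payoff equals the payoff from either column against (8/13, 5/13). Using L: (8/13) + 9(5/13) = 53/13.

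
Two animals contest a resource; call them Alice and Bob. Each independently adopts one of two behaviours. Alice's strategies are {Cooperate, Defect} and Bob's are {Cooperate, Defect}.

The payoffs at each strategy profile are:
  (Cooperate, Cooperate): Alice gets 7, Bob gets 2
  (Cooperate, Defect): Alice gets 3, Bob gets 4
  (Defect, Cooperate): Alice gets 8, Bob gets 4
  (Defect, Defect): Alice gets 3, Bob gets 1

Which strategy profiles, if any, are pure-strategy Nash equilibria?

(Cooperate, Defect) and (Defect, Cooperate)

(Cooperate, Cooperate): Alice prefers Defect (8 > 7); Bob prefers Defect (4 > 2) — not an equilibrium.
(Cooperate, Defect): Alice gets 3 ≥ 3 from Defect, and Bob gets 4 ≥ 2 from Cooperate — Nash equilibrium.
(Defect, Cooperate): Alice gets 8 ≥ 7 from Cooperate, and Bob gets 4 ≥ 1 from Defect — Nash equilibrium.
(Defect, Defect): Bob prefers Cooperate (4 > 1) — not an equilibrium.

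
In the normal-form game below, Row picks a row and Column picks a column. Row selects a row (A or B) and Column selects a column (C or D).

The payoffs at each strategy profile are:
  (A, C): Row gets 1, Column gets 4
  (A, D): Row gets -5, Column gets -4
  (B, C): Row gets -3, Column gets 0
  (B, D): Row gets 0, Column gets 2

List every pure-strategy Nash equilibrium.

(A, C) and (B, D)

(A, C): Row gets 1 ≥ -3 from B, and Column gets 4 ≥ -4 from D — Nash equilibrium.
(A, D): Row prefers B (0 > -5); Column prefers C (4 > -4) — not an equilibrium.
(B, C): Row prefers A (1 > -3); Column prefers D (2 > 0) — not an equilibrium.
(B, D): Row gets 0 ≥ -5 from A, and Column gets 2 ≥ 0 from C — Nash equilibrium.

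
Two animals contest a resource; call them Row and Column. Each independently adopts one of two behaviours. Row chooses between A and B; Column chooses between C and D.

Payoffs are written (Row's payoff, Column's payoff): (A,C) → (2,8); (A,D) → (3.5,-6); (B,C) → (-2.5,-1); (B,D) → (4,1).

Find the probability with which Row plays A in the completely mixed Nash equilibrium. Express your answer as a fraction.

Let x be the probability that Row plays A. In a completely mixed equilibrium, Column must be indifferent between C and D.
Column's expected payoff from C is 8x − (1−x); from D it is −6x + (1−x).
Setting these equal: 9x − 1 = −7x + 1, so x = 1/8.

1/8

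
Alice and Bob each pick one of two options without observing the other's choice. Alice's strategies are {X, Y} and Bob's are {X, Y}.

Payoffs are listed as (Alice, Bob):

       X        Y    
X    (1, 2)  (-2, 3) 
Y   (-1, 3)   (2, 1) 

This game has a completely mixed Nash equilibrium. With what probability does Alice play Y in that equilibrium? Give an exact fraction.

1/3

Let x be the probability that Alice plays X. In a completely mixed equilibrium, Bob must be indifferent between X and Y.
Bob's expected payoff from X is 2x + 3(1−x); from Y it is 3x + (1−x).
Setting these equal: −x + 3 = 2x + 1, so x = 2/3.
Therefore Alice plays Y with probability 1 − 2/3 = 1/3.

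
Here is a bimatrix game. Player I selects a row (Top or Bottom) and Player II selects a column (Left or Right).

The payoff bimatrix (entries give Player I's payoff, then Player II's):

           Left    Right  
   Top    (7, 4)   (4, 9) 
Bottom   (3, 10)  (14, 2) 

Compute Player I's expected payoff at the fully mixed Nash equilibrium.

43/7

First find y, the probability Player II plays Left, from Player I's indifference between Top and Bottom: 7y + 4(1−y) = 3y + 14(1−y), giving y = 5/7.
Since Player I is indifferent in equilibrium, Player I's expected payoff equals the payoff from either row against (5/7, 2/7). Using Top: 7(5/7) + 4(2/7) = 43/7.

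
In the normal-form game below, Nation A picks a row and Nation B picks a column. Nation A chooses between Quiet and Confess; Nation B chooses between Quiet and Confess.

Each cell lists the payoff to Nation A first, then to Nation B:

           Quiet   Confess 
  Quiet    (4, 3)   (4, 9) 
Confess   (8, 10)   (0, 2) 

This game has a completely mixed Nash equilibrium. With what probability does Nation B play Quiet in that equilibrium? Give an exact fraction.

1/2

Let y be the probability that Nation B plays Quiet. In a completely mixed equilibrium, Nation A must be indifferent between Quiet and Confess.
Nation A's expected payoff from Quiet is 4y + 4(1−y); from Confess it is 8y.
Setting these equal: 4 = 8y, so y = 1/2.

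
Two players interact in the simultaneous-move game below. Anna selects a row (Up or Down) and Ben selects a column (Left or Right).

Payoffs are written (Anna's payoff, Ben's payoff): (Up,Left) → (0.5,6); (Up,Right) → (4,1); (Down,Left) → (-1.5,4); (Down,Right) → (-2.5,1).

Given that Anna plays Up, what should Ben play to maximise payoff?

Against Up, Ben earns 6 from Left and 1 from Right.
So Left is the best response.

Left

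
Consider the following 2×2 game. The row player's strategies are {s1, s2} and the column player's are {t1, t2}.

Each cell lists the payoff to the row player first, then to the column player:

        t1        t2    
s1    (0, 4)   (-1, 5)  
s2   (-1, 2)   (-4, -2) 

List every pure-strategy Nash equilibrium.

(s1, t1): the column player prefers t2 (5 > 4) — not an equilibrium.
(s1, t2): the row player gets -1 ≥ -4 from s2, and the column player gets 5 ≥ 4 from t1 — Nash equilibrium.
(s2, t1): the row player prefers s1 (0 > -1) — not an equilibrium.
(s2, t2): the row player prefers s1 (-1 > -4); the column player prefers t1 (2 > -2) — not an equilibrium.

(s1, t2)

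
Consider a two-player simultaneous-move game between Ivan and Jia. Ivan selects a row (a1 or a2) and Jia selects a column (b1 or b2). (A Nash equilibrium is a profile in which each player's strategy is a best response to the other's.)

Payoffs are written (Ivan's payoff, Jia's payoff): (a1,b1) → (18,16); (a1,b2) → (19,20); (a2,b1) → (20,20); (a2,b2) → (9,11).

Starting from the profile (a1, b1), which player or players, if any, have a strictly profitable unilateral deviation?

Ivan at (a1, b1) earns 18; deviating to a2 yields 20 — a strict improvement.
Jia earns 16; deviating to b2 yields 20 — a strict improvement.
Both Ivan and Jia have strictly profitable deviations.

Both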